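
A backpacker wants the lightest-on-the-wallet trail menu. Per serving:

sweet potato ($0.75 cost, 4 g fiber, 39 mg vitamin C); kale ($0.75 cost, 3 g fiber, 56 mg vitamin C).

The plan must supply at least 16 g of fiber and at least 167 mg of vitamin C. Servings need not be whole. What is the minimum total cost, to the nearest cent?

$3.08

Two binding constraints pin down two serving amounts, so the optimal mix uses at most two foods. The candidates are each food alone (scaled to the tighter of fiber/vitamin C) and each pair with both constraints tight.
sweet potato only: max(16/4, 167/39) = 4.282 servings → $3.21.
kale only: max(16/3, 167/56) = 5.333 servings → $4.00.
sweet potato + kale with both tight: 3.692 servings and 0.4112 servings → $3.08.
So the least-cost plan costs $3.08.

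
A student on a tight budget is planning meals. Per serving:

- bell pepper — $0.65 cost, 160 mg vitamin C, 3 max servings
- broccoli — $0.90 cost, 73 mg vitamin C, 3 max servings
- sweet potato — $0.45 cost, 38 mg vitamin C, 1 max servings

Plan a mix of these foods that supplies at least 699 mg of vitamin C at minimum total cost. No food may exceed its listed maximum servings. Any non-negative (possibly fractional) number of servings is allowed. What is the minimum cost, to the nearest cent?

$4.63

Cost per mg of vitamin C: bell pepper $0.0041, sweet potato $0.0118, broccoli $0.0123.
Take 3 servings of bell pepper: +480.0 mg vitamin C for $1.95 (total $1.95, still need 219.0 mg).
Take 1 serving of sweet potato: +38.0 mg vitamin C for $0.45 (total $2.40, still need 181.0 mg).
Take 2.479 servings of broccoli: +181.0 mg vitamin C for $2.23 (total $4.63, still need 0.0 mg).
Filling from the cheapest source first is optimal under one linear minimum: $4.63.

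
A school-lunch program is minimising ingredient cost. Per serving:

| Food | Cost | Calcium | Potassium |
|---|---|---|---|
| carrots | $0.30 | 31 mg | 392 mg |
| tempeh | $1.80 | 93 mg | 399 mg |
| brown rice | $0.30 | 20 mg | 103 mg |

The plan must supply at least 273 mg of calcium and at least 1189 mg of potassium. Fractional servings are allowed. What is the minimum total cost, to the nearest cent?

$2.64

At the optimum either one food covers both requirements or two foods hit both targets exactly; no other combination can be cheaper.
carrots only: max(273/31, 1189/392) = 8.806 servings → $2.64.
tempeh only: max(273/93, 1189/399) = 2.98 servings → $5.36.
brown rice only: max(273/20, 1189/103) = 13.65 servings → $4.09.
carrots + tempeh with both tight: 0.0685 servings and 2.913 servings → $5.26.
carrots + brown rice: intersection lies outside the first quadrant.
tempeh + brown rice with both tight: 2.714 servings and 1.032 servings → $5.19.
The minimum over all feasible corners is $2.64.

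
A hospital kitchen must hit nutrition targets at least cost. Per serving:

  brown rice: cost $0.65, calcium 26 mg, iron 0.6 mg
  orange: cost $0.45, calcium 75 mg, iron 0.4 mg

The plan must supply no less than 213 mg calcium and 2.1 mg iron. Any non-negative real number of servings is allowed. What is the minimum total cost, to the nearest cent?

brown rice only: max(213/26, 2.1/0.6) = 8.192 servings → $5.33.
orange only: max(213/75, 2.1/0.4) = 5.25 servings → $2.36.
brown rice + orange with both tight: 2.09 servings and 2.116 servings → $2.31.
Cheapest feasible corner: $2.31.

$2.31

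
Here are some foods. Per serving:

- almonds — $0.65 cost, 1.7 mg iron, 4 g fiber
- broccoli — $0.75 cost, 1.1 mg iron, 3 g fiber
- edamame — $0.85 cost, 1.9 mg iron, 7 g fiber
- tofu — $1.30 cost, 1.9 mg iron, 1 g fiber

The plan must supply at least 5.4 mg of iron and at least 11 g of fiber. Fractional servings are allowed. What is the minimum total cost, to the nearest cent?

$2.06

Check every corner: each single food scaled to meet both minima, and each pair solved so both constraints bind.
almonds only: max(5.4/1.7, 11/4) = 3.176 servings → $2.06.
broccoli only: max(5.4/1.1, 11/3) = 4.909 servings → $3.68.
edamame only: max(5.4/1.9, 11/7) = 2.842 servings → $2.42.
tofu only: max(5.4/1.9, 11/1) = 11 servings → $14.30.
almonds + broccoli: intersection lies outside the first quadrant.
almonds + edamame: the both-tight solution has a negative serving — not a feasible corner.
almonds + tofu with both tight: 2.627 servings and 0.4915 servings → $2.35.
broccoli + edamame: intersection lies outside the first quadrant.
broccoli + tofu with both tight: 3.37 servings and 0.8913 servings → $3.69.
edamame + tofu with both tight: 1.36 servings and 1.482 servings → $3.08.
Cheapest feasible corner: $2.06.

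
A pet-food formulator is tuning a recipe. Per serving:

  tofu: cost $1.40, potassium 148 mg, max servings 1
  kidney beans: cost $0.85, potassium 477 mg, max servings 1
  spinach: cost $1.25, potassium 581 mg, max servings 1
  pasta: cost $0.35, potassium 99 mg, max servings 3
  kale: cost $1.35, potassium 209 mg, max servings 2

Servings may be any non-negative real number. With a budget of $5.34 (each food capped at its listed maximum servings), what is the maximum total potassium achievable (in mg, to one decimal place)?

Potassium per dollar: kidney beans 561.2, spinach 464.8, pasta 282.9, kale 154.8, tofu 105.7.
Take 1 serving of kidney beans: spends $0.85, +477.0 mg potassium (running total 477.0 mg).
Take 1 serving of spinach: spends $1.25, +581.0 mg potassium (running total 1058.0 mg).
Take 3 servings of pasta: spends $1.05, +297.0 mg potassium (running total 1355.0 mg).
Take 1.622 servings of kale: spends $2.19, +339.0 mg potassium (running total 1694.0 mg).
Greedy by best ratio exhausts the cost allowance optimally: 1694.0 mg.

1694.0 mg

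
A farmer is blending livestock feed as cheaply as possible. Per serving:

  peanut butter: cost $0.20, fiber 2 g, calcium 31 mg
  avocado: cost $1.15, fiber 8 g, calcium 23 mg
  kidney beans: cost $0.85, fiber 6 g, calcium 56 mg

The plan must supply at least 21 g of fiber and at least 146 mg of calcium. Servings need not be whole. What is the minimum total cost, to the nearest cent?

Check every corner: each single food scaled to meet both minima, and each pair solved so both constraints bind.
peanut butter only: max(21/2, 146/31) = 10.5 servings → $2.10.
avocado only: max(21/8, 146/23) = 6.348 servings → $7.30.
kidney beans only: max(21/6, 146/56) = 3.5 servings → $2.98.
peanut butter + avocado with both tight: 3.391 servings and 1.777 servings → $2.72.
peanut butter + kidney beans: the both-tight solution has a negative serving — not a feasible corner.
avocado + kidney beans with both tight: 0.9677 servings and 2.21 servings → $2.99.
The minimum over all feasible corners is $2.10.

$2.10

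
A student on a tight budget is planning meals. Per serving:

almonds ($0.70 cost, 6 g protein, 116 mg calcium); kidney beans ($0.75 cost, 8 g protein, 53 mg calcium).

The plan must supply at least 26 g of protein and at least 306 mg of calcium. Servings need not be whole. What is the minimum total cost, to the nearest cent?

$2.68

Compare the cost at each extreme point of the feasible region.
almonds only: max(26/6, 306/116) = 4.333 servings → $3.03.
kidney beans only: max(26/8, 306/53) = 5.774 servings → $4.33.
almonds + kidney beans with both tight: 1.754 servings and 1.934 servings → $2.68.
The minimum over all feasible corners is $2.68.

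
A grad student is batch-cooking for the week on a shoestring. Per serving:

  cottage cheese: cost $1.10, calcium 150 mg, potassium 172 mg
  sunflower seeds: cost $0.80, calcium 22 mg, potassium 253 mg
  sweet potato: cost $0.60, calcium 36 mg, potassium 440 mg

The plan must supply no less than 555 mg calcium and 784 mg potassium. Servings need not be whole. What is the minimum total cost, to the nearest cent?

Check every corner: each single food scaled to meet both minima, and each pair solved so both constraints bind.
cottage cheese only: max(555/150, 784/172) = 4.558 servings → $5.01.
sunflower seeds only: max(555/22, 784/253) = 25.23 servings → $20.18.
sweet potato only: max(555/36, 784/440) = 15.42 servings → $9.25.
cottage cheese + sunflower seeds with both tight: 3.605 servings and 0.648 servings → $4.48.
cottage cheese + sweet potato with both tight: 3.611 servings and 0.3702 servings → $4.19.
sunflower seeds + sweet potato: intersection lies outside the first quadrant.
So the least-cost plan costs $4.19.

$4.19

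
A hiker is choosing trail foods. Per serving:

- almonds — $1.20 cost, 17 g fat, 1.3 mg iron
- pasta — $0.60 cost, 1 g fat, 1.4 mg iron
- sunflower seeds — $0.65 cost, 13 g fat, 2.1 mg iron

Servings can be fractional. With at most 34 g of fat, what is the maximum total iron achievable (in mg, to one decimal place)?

Iron per g fat: pasta 1.4, sunflower seeds 0.1615, almonds 0.07647.
With no serving limits, spend the whole fat allowance on pasta: 34 g / 1 g × 1.4 mg = 47.6 mg.

47.6 mg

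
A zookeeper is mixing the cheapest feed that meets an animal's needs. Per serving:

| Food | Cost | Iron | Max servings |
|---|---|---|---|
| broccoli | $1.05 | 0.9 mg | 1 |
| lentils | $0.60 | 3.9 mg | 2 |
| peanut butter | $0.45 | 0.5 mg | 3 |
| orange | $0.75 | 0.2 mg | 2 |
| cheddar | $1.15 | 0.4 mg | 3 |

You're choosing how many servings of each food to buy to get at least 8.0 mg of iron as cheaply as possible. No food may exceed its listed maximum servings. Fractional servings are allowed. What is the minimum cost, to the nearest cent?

$1.38

Cost per mg of iron: lentils $0.1538, peanut butter $0.9000, broccoli $1.1667, cheddar $2.8750, orange $3.7500.
Take 2 servings of lentils: +7.8 mg iron for $1.20 (total $1.20, still need 0.2 mg).
Take 0.4 servings of peanut butter: +0.2 mg iron for $0.18 (total $1.38, still need 0.0 mg).
Greedy by cheapest-per-mg is optimal for a single linear constraint, so the minimum cost is $1.38.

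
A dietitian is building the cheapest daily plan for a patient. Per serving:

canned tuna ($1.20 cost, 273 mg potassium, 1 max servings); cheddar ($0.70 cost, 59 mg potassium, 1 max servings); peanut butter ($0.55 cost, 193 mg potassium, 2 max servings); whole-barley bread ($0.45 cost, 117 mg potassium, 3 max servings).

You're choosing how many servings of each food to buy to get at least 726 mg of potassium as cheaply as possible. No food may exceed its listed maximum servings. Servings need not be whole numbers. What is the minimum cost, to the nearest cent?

Cost per mg of potassium: peanut butter $0.0028, whole-barley bread $0.0038, canned tuna $0.0044, cheddar $0.0119.
Take 2 servings of peanut butter: +386.0 mg potassium for $1.10 (total $1.10, still need 340.0 mg).
Take 2.906 servings of whole-barley bread: +340.0 mg potassium for $1.31 (total $2.41, still need 0.0 mg).
Greedy by cheapest-per-mg is optimal for a single linear constraint, so the minimum cost is $2.41.

$2.41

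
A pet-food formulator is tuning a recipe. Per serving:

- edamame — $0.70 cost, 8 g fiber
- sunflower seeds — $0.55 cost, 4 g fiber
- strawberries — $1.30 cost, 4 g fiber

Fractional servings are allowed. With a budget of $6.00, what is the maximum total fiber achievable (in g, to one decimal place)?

68.6 g

Fiber per dollar: edamame 11.43, sunflower seeds 7.273, strawberries 3.077.
With no serving limits, spend the whole cost allowance on edamame: $6.00 / $0.70 × 8 g = 68.6 g.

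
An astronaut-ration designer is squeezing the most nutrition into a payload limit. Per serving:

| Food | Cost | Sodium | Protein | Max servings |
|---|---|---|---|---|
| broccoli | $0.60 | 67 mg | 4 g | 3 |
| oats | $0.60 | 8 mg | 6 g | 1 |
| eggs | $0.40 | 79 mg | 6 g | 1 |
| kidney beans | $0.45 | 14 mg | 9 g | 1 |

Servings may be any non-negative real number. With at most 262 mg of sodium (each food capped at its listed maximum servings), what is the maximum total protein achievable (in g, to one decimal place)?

Protein per mg sodium: oats 0.75, kidney beans 0.6429, eggs 0.07595, broccoli 0.0597.
Take 1 serving of oats: uses 8 mg sodium, +6.0 g protein (running total 6.0 g).
Take 1 serving of kidney beans: uses 14 mg sodium, +9.0 g protein (running total 15.0 g).
Take 1 serving of eggs: uses 79 mg sodium, +6.0 g protein (running total 21.0 g).
Take 2.403 servings of broccoli: uses 161 mg sodium, +9.6 g protein (running total 30.6 g).
Greedy by best ratio exhausts the sodium allowance optimally: 30.6 g.

30.6 g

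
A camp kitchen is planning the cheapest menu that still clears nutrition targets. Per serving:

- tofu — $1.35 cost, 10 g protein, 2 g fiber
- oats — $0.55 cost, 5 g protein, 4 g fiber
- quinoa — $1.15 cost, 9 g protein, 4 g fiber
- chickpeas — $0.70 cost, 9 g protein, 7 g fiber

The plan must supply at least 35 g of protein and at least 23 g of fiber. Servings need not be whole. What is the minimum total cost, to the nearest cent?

Compare the cost at each extreme point of the feasible region.
tofu only: max(35/10, 23/2) = 11.5 servings → $15.53.
oats only: max(35/5, 23/4) = 7 servings → $3.85.
quinoa only: max(35/9, 23/4) = 5.75 servings → $6.61.
chickpeas only: max(35/9, 23/7) = 3.889 servings → $2.72.
tofu + oats with both tight: 0.8333 servings and 5.333 servings → $4.06.
tofu + quinoa: the both-tight solution has a negative serving — not a feasible corner.
tofu + chickpeas with both tight: 0.7308 servings and 3.077 servings → $3.14.
oats + quinoa with both tight: 4.188 servings and 1.562 servings → $4.10.
oats + chickpeas: the both-tight solution has a negative serving — not a feasible corner.
quinoa + chickpeas with both tight: 1.407 servings and 2.481 servings → $3.36.
Cheapest feasible corner: $2.72.

$2.72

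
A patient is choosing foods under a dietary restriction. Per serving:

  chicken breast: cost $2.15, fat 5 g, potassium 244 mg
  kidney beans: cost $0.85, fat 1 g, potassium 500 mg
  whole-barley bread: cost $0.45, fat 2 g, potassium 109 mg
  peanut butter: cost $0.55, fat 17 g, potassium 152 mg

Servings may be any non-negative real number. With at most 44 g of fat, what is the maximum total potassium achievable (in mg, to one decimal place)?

Potassium per g fat: kidney beans 500, whole-barley bread 54.5, chicken breast 48.8, peanut butter 8.941.
With no serving limits, spend the whole fat allowance on kidney beans: 44 g / 1 g × 500 mg = 22000.0 mg.

22000.0 mg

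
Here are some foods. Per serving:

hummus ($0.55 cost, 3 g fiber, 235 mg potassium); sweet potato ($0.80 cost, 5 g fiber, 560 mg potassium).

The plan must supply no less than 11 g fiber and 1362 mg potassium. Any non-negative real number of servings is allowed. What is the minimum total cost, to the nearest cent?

For a min-cost LP with two ≥-constraints, a basic feasible solution has at most two positive variables.
hummus only: max(11/3, 1362/235) = 5.796 servings → $3.19.
sweet potato only: max(11/5, 1362/560) = 2.432 servings → $1.95.
hummus + sweet potato: the both-tight solution has a negative serving — not a feasible corner.
The minimum over all feasible corners is $1.95.

$1.95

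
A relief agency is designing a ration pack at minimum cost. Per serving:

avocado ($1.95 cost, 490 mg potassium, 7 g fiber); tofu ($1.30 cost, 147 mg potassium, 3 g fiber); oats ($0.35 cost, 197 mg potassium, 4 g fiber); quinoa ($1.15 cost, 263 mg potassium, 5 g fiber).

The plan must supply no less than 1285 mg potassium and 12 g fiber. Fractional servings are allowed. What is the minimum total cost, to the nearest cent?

$2.28

For a min-cost LP with two ≥-constraints, a basic feasible solution has at most two positive variables.
avocado only: max(1285/490, 12/7) = 2.622 servings → $5.11.
tofu only: max(1285/147, 12/3) = 8.741 servings → $11.36.
oats only: max(1285/197, 12/4) = 6.523 servings → $2.28.
quinoa only: max(1285/263, 12/5) = 4.886 servings → $5.62.
avocado + tofu: the both-tight solution has a negative serving — not a feasible corner.
avocado + oats: intersection lies outside the first quadrant.
avocado + quinoa: the both-tight solution has a negative serving — not a feasible corner.
tofu + oats: intersection lies outside the first quadrant.
tofu + quinoa with both targets exact would need a negative amount; discard.
oats + quinoa with both targets exact would need a negative amount; discard.
Cheapest feasible corner: $2.28.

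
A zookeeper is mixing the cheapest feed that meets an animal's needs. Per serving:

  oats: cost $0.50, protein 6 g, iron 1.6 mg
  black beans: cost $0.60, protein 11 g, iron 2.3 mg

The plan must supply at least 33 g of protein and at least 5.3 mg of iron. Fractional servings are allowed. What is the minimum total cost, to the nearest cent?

With two linear requirements the optimum uses one or two foods; enumerate the corners.
oats only: max(33/6, 5.3/1.6) = 5.5 servings → $2.75.
black beans only: max(33/11, 5.3/2.3) = 3 servings → $1.80.
oats + black beans with both targets exact would need a negative amount; discard.
The minimum over all feasible corners is $1.80.

$1.80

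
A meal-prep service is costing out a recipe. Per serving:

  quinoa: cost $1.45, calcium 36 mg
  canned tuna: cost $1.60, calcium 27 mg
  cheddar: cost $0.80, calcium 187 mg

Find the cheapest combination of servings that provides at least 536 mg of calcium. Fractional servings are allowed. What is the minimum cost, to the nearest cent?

$2.29

Cost per mg of calcium: cheddar $0.0043, quinoa $0.0403, canned tuna $0.0593.
With no serving limits, use only cheddar: 536 mg / 187 mg = 2.866 servings × $0.80 = $2.29.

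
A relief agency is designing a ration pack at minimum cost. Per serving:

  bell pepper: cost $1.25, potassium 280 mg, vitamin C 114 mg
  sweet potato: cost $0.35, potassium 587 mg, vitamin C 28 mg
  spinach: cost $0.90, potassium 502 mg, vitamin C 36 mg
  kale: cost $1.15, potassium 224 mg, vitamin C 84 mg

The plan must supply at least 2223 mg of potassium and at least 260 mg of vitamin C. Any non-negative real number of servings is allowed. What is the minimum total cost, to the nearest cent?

For a min-cost LP with two ≥-constraints, a basic feasible solution has at most two positive variables.
bell pepper only: max(2223/280, 260/114) = 7.939 servings → $9.92.
sweet potato only: max(2223/587, 260/28) = 9.286 servings → $3.25.
spinach only: max(2223/502, 260/36) = 7.222 servings → $6.50.
kale only: max(2223/224, 260/84) = 9.924 servings → $11.41.
bell pepper + sweet potato with both tight: 1.53 servings and 3.057 servings → $2.98.
bell pepper + spinach with both tight: 1.071 servings and 3.831 servings → $4.79.
bell pepper + kale: intersection lies outside the first quadrant.
sweet potato + spinach with both targets exact would need a negative amount; discard.
sweet potato + kale with both tight: 2.986 servings and 2.1 servings → $3.46.
spinach + kale with both tight: 3.768 servings and 1.481 servings → $5.09.
Cheapest feasible corner: $2.98.

$2.98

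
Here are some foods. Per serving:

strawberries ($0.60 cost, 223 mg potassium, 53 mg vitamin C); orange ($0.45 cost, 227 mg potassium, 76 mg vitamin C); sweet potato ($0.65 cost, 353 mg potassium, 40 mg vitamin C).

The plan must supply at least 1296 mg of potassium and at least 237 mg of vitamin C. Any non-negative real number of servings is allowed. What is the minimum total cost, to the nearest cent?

$2.44

The cheapest plan sits at a corner of the feasible region — with two constraints it uses at most two foods.
strawberries only: max(1296/223, 237/53) = 5.812 servings → $3.49.
orange only: max(1296/227, 237/76) = 5.709 servings → $2.57.
sweet potato only: max(1296/353, 237/40) = 5.925 servings → $3.85.
strawberries + orange: the both-tight solution has a negative serving — not a feasible corner.
strawberries + sweet potato with both tight: 3.251 servings and 1.618 servings → $3.00.
orange + sweet potato with both tight: 1.793 servings and 2.518 servings → $2.44.
Cheapest feasible corner: $2.44.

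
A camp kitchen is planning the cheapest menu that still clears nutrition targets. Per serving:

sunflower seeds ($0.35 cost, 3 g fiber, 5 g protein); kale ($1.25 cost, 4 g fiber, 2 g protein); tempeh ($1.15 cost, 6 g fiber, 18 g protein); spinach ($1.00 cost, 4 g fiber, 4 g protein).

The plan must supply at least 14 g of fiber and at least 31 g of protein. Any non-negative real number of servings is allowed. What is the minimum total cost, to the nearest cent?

This is a tiny linear program; its minimum lies at a vertex of the feasible set. List the vertices and price them.
sunflower seeds only: max(14/3, 31/5) = 6.2 servings → $2.17.
kale only: max(14/4, 31/2) = 15.5 servings → $19.38.
tempeh only: max(14/6, 31/18) = 2.333 servings → $2.68.
spinach only: max(14/4, 31/4) = 7.75 servings → $7.75.
sunflower seeds + kale: the both-tight solution has a negative serving — not a feasible corner.
sunflower seeds + tempeh with both tight: 2.75 servings and 0.9583 servings → $2.06.
sunflower seeds + spinach: intersection lies outside the first quadrant.
kale + tempeh with both tight: 1.1 servings and 1.6 servings → $3.21.
kale + spinach with both targets exact would need a negative amount; discard.
tempeh + spinach with both tight: 1.417 servings and 1.375 servings → $3.00.
The minimum over all feasible corners is $2.06.

$2.06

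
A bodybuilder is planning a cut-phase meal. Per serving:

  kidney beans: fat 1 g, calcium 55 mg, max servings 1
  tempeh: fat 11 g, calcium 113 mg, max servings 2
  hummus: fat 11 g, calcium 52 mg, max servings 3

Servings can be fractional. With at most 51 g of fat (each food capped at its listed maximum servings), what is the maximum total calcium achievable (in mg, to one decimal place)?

413.4 mg

Calcium per g fat: kidney beans 55, tempeh 10.27, hummus 4.727.
Take 1 serving of kidney beans: uses 1 g fat, +55.0 mg calcium (running total 55.0 mg).
Take 2 servings of tempeh: uses 22 g fat, +226.0 mg calcium (running total 281.0 mg).
Take 2.545 servings of hummus: uses 28 g fat, +132.4 mg calcium (running total 413.4 mg).
Filling greedily by calcium-per-g fat is optimal for one linear limit, giving 413.4 mg.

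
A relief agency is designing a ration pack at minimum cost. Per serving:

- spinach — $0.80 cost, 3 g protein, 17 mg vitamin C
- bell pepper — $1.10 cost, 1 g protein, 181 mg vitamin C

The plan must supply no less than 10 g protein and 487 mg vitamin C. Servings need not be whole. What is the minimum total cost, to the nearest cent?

$4.71

Minimising a linear cost over {protein ≥ 10, vitamin C ≥ 487, servings ≥ 0} — the optimum is at a vertex, using one or two foods.
spinach only: max(10/3, 487/17) = 28.65 servings → $22.92.
bell pepper only: max(10/1, 487/181) = 10 servings → $11.00.
spinach + bell pepper with both tight: 2.515 servings and 2.454 servings → $4.71.
The minimum over all feasible corners is $4.71.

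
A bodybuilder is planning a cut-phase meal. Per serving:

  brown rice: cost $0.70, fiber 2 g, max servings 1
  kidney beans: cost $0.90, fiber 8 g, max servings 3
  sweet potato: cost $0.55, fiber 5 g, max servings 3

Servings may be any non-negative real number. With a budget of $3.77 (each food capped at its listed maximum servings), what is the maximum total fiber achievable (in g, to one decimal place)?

33.8 g

Fiber per dollar: sweet potato 9.091, kidney beans 8.889, brown rice 2.857.
Take 3 servings of sweet potato: spends $1.65, +15.0 g fiber (running total 15.0 g).
Take 2.356 servings of kidney beans: spends $2.12, +18.8 g fiber (running total 33.8 g).
Filling greedily by fiber-per-dollar is optimal for one linear limit, giving 33.8 g.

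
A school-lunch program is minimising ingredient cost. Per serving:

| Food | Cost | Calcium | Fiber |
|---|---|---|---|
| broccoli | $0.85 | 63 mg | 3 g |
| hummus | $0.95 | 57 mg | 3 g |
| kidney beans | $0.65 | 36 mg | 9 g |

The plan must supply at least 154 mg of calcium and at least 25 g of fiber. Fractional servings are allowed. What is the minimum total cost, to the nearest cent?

$2.48

broccoli only: max(154/63, 25/3) = 8.333 servings → $7.08.
hummus only: max(154/57, 25/3) = 8.333 servings → $7.92.
kidney beans only: max(154/36, 25/9) = 4.278 servings → $2.78.
broccoli + hummus: intersection lies outside the first quadrant.
broccoli + kidney beans with both tight: 1.059 servings and 2.425 servings → $2.48.
hummus + kidney beans with both tight: 1.2 servings and 2.378 servings → $2.69.
So the least-cost plan costs $2.48.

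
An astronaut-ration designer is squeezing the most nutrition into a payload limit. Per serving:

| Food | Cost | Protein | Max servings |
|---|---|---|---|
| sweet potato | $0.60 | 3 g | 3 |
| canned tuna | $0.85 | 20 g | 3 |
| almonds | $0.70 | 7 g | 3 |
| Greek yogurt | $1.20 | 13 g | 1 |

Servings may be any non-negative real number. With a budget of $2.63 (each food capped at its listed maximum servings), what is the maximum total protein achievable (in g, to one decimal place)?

Protein per dollar: canned tuna 23.53, Greek yogurt 10.83, almonds 10, sweet potato 5.
Take 3 servings of canned tuna: spends $2.55, +60.0 g protein (running total 60.0 g).
Take 0.06667 servings of Greek yogurt: spends $0.08, +0.9 g protein (running total 60.9 g).
Greedy by best ratio exhausts the cost allowance optimally: 60.9 g.

60.9 g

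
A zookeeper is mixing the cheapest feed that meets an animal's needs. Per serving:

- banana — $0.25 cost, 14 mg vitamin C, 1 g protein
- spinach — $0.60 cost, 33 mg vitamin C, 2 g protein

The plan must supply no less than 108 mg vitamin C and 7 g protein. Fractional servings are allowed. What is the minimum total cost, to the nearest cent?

$1.93

This is a tiny linear program; its minimum lies at a vertex of the feasible set. List the vertices and price them.
banana only: max(108/14, 7/1) = 7.714 servings → $1.93.
spinach only: max(108/33, 7/2) = 3.5 servings → $2.10.
banana + spinach with both tight: 3 servings and 2 servings → $1.95.
The minimum over all feasible corners is $1.93.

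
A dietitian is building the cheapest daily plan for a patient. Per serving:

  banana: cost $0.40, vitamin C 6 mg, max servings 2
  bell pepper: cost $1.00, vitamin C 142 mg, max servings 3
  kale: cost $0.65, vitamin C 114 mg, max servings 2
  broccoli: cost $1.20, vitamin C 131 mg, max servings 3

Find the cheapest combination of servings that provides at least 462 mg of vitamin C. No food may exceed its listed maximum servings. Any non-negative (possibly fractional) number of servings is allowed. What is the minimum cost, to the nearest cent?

$2.95

Cost per mg of vitamin C: kale $0.0057, bell pepper $0.0070, broccoli $0.0092, banana $0.0667.
Take 2 servings of kale: +228.0 mg vitamin C for $1.30 (total $1.30, still need 234.0 mg).
Take 1.648 servings of bell pepper: +234.0 mg vitamin C for $1.65 (total $2.95, still need 0.0 mg).
Greedy by cheapest-per-mg is optimal for a single linear constraint, so the minimum cost is $2.95.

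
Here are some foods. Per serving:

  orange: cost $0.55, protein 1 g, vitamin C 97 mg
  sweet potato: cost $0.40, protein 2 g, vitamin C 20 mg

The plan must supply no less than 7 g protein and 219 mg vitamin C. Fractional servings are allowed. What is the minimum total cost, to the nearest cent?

The cheapest plan sits at a corner of the feasible region — with two constraints it uses at most two foods.
orange only: max(7/1, 219/97) = 7 servings → $3.85.
sweet potato only: max(7/2, 219/20) = 10.95 servings → $4.38.
orange + sweet potato with both tight: 1.713 servings and 2.644 servings → $2.00.
So the least-cost plan costs $2.00.

$2.00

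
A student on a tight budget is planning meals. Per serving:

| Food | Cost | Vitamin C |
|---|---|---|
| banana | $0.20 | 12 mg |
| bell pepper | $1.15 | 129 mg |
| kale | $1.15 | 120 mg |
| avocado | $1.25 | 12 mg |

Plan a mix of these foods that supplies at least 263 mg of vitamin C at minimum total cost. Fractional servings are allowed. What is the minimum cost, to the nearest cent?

Cost per mg of vitamin C: bell pepper $0.0089, kale $0.0096, banana $0.0167, avocado $0.1042.
With no serving limits, use only bell pepper: 263 mg / 129 mg = 2.039 servings × $1.15 = $2.34.

$2.34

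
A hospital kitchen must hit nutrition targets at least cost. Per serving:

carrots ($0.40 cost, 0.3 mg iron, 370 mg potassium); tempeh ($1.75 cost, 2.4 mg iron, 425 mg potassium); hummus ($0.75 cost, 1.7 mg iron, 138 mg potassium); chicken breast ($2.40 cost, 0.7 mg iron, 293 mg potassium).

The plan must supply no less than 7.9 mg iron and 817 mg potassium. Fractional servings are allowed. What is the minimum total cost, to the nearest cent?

$3.62

A basic optimal solution has at most two foods positive. Try each food alone and each pair with both targets met exactly.
carrots only: max(7.9/0.3, 817/370) = 26.33 servings → $10.53.
tempeh only: max(7.9/2.4, 817/425) = 3.292 servings → $5.76.
hummus only: max(7.9/1.7, 817/138) = 5.92 servings → $4.44.
chicken breast only: max(7.9/0.7, 817/293) = 11.29 servings → $27.09.
carrots + tempeh: the both-tight solution has a negative serving — not a feasible corner.
carrots + hummus with both tight: 0.5083 servings and 4.557 servings → $3.62.
carrots + chicken breast: intersection lies outside the first quadrant.
tempeh + hummus with both tight: 0.7634 servings and 3.569 servings → $4.01.
tempeh + chicken breast: the both-tight solution has a negative serving — not a feasible corner.
hummus + chicken breast with both tight: 4.341 servings and 0.744 servings → $5.04.
So the least-cost plan costs $3.62.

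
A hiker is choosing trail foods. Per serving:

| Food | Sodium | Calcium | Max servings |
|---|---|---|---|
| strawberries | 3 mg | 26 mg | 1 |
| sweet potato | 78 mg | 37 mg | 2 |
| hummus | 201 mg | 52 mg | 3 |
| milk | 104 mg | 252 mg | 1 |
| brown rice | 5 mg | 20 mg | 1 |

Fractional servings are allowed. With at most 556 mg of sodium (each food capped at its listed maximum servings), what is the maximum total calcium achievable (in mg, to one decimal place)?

446.5 mg

Calcium per mg sodium: strawberries 8.667, brown rice 4, milk 2.423, sweet potato 0.4744, hummus 0.2587.
Take 1 serving of strawberries: uses 3 mg sodium, +26.0 mg calcium (running total 26.0 mg).
Take 1 serving of brown rice: uses 5 mg sodium, +20.0 mg calcium (running total 46.0 mg).
Take 1 serving of milk: uses 104 mg sodium, +252.0 mg calcium (running total 298.0 mg).
Take 2 servings of sweet potato: uses 156 mg sodium, +74.0 mg calcium (running total 372.0 mg).
Take 1.433 servings of hummus: uses 288 mg sodium, +74.5 mg calcium (running total 446.5 mg).
Greedy by best ratio exhausts the sodium allowance optimally: 446.5 mg.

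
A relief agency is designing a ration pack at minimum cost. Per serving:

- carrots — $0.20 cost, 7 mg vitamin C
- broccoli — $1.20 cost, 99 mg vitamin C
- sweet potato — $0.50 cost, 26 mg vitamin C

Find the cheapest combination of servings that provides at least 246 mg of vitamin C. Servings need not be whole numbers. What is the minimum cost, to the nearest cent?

$2.98

Cost per mg of vitamin C: broccoli $0.0121, sweet potato $0.0192, carrots $0.0286.
With no serving limits, use only broccoli: 246 mg / 99 mg = 2.485 servings × $1.20 = $2.98.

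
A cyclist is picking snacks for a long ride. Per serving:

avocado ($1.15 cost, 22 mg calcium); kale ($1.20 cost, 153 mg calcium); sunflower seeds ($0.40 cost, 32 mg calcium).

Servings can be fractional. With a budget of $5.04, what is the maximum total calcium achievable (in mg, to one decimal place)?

Calcium per dollar: kale 127.5, sunflower seeds 80, avocado 19.13.
With no serving limits, spend the whole cost allowance on kale: $5.04 / $1.20 × 153 mg = 642.6 mg.

642.6 mg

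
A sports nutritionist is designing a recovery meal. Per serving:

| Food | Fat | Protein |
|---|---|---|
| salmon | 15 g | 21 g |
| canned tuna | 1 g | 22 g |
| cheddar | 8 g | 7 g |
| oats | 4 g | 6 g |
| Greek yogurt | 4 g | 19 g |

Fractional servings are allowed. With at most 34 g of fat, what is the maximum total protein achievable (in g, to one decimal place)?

Protein per g fat: canned tuna 22, Greek yogurt 4.75, oats 1.5, salmon 1.4, cheddar 0.875.
With no serving limits, spend the whole fat allowance on canned tuna: 34 g / 1 g × 22 g = 748.0 g.

748.0 g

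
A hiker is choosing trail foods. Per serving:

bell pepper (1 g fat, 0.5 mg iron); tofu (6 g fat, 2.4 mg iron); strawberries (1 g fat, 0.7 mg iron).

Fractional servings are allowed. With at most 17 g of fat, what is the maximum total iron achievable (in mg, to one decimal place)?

Iron per g fat: strawberries 0.7, bell pepper 0.5, tofu 0.4.
With no serving limits, spend the whole fat allowance on strawberries: 17 g / 1 g × 0.7 mg = 11.9 mg.

11.9 mg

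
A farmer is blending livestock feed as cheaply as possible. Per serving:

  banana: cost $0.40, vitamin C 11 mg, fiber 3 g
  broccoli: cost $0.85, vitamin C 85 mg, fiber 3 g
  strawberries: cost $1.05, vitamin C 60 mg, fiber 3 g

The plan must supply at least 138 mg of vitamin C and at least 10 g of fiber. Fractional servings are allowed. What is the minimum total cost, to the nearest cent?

$1.95

The cheapest plan sits at a corner of the feasible region — with two constraints it uses at most two foods.
banana only: max(138/11, 10/3) = 12.55 servings → $5.02.
broccoli only: max(138/85, 10/3) = 3.333 servings → $2.83.
strawberries only: max(138/60, 10/3) = 3.333 servings → $3.50.
banana + broccoli with both tight: 1.964 servings and 1.369 servings → $1.95.
banana + strawberries with both tight: 1.265 servings and 2.068 servings → $2.68.
broccoli + strawberries with both targets exact would need a negative amount; discard.
Cheapest feasible corner: $1.95.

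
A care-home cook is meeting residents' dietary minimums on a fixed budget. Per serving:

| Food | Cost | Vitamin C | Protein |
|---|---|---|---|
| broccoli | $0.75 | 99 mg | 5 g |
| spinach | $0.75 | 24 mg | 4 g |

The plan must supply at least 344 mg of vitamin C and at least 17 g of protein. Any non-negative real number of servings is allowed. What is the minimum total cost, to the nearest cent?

broccoli only: max(344/99, 17/5) = 3.475 servings → $2.61.
spinach only: max(344/24, 17/4) = 14.33 servings → $10.75.
broccoli + spinach with both targets exact would need a negative amount; discard.
The minimum over all feasible corners is $2.61.

$2.61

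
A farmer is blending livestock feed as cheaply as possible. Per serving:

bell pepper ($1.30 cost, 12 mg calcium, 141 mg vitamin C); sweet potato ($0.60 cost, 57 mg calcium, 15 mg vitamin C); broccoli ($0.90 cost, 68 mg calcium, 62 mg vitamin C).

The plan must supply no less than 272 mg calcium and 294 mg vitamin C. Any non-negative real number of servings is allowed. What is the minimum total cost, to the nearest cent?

Check every corner: each single food scaled to meet both minima, and each pair solved so both constraints bind.
bell pepper only: max(272/12, 294/141) = 22.67 servings → $29.47.
sweet potato only: max(272/57, 294/15) = 19.6 servings → $11.76.
broccoli only: max(272/68, 294/62) = 4.742 servings → $4.27.
bell pepper + sweet potato with both tight: 1.614 servings and 4.432 servings → $4.76.
bell pepper + broccoli with both tight: 0.3537 servings and 3.938 servings → $4.00.
sweet potato + broccoli: intersection lies outside the first quadrant.
So the least-cost plan costs $4.00.

$4.00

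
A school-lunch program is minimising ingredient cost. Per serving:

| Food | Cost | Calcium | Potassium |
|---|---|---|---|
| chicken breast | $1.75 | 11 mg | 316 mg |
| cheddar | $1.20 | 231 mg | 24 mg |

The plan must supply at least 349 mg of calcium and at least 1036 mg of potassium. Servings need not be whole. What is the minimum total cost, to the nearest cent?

$7.19

Two binding constraints pin down two serving amounts, so the optimal mix uses at most two foods. The candidates are each food alone (scaled to the tighter of calcium/potassium) and each pair with both constraints tight.
chicken breast only: max(349/11, 1036/316) = 31.73 servings → $55.52.
cheddar only: max(349/231, 1036/24) = 43.17 servings → $51.80.
chicken breast + cheddar with both tight: 3.175 servings and 1.36 servings → $7.19.
The minimum over all feasible corners is $7.19.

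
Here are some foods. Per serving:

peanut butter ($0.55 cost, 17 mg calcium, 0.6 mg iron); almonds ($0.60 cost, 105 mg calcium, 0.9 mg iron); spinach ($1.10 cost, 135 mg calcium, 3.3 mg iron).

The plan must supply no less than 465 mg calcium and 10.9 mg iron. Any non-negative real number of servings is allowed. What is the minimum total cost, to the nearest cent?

$3.72

Check every corner: each single food scaled to meet both minima, and each pair solved so both constraints bind.
peanut butter only: max(465/17, 10.9/0.6) = 27.35 servings → $15.04.
almonds only: max(465/105, 10.9/0.9) = 12.11 servings → $7.27.
spinach only: max(465/135, 10.9/3.3) = 3.444 servings → $3.79.
peanut butter + almonds with both tight: 15.22 servings and 1.964 servings → $9.55.
peanut butter + spinach: the both-tight solution has a negative serving — not a feasible corner.
almonds + spinach with both tight: 0.28 servings and 3.227 servings → $3.72.
Cheapest feasible corner: $3.72.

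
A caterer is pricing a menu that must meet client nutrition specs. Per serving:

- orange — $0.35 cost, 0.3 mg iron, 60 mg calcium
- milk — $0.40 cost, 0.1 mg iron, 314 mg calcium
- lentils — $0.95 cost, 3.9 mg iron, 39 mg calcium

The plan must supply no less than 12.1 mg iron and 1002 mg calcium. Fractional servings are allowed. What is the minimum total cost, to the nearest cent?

$4.00

A basic optimal solution has at most two foods positive. Try each food alone and each pair with both targets met exactly.
orange only: max(12.1/0.3, 1002/60) = 40.33 servings → $14.12.
milk only: max(12.1/0.1, 1002/314) = 121 servings → $48.40.
lentils only: max(12.1/3.9, 1002/39) = 25.69 servings → $24.41.
orange + milk: intersection lies outside the first quadrant.
orange + lentils with both tight: 15.46 servings and 1.914 servings → $7.23.
milk + lentils with both tight: 2.815 servings and 3.03 servings → $4.00.
The minimum over all feasible corners is $4.00.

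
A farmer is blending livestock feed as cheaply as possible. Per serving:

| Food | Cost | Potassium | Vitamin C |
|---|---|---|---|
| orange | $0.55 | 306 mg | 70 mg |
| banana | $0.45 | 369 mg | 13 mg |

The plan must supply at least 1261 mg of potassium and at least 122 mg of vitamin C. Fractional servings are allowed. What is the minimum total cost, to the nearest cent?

A basic optimal solution has at most two foods positive. Try each food alone and each pair with both targets met exactly.
orange only: max(1261/306, 122/70) = 4.121 servings → $2.27.
banana only: max(1261/369, 122/13) = 9.385 servings → $4.22.
orange + banana with both tight: 1.31 servings and 2.331 servings → $1.77.
So the least-cost plan costs $1.77.

$1.77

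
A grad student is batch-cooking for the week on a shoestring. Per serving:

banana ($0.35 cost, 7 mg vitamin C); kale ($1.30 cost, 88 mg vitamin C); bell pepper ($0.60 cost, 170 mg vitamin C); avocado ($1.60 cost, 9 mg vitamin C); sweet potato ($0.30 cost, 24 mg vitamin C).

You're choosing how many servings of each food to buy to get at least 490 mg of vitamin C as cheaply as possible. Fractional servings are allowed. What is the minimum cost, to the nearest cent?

Cost per mg of vitamin C: bell pepper $0.0035, sweet potato $0.0125, kale $0.0148, banana $0.0500, avocado $0.1778.
With no serving limits, use only bell pepper: 490 mg / 170 mg = 2.882 servings × $0.60 = $1.73.

$1.73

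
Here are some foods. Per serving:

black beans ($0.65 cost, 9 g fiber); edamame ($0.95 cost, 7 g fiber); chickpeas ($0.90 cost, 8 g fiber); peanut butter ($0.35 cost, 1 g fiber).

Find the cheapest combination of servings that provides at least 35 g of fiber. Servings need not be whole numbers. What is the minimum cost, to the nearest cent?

Cost per g of fiber: black beans $0.0722, chickpeas $0.1125, edamame $0.1357, peanut butter $0.3500.
With no serving limits, use only black beans: 35 g / 9 g = 3.889 servings × $0.65 = $2.53.

$2.53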